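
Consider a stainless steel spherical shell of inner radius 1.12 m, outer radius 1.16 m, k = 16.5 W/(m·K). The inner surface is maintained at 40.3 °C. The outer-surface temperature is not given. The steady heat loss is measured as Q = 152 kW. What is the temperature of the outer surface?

Series resistances:
  R_stainless steel = (1/1.12 − 1/1.16)/(4πk) = 0.03079/(4π·16.5) = 1.485×10^-4 K/W
ΣR = 1.485×10^-4 K/W
ΔT = Q·ΣR = 1.52×10^5 × 1.485×10^-4 = 22.57 K
Heat flows outward, so T_out = T_in − ΔT = 40.3 − 22.57 = 17.7 °C

T_out = 17.7 °C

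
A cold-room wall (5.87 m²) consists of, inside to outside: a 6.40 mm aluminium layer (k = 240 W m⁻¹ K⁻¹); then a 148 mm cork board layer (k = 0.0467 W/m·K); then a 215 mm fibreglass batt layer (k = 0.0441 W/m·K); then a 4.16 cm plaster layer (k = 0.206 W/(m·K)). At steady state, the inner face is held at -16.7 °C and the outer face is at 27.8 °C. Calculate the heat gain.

Q = 31.7 W

Series thermal resistances, inner to outer:
  R_aluminium = L/(kA) = 0.00640/(240·5.87) = 4.543×10^-6 K/W
  R_cork board = L/(kA) = 0.148/(0.0467·5.87) = 0.5399 K/W
  R_fibreglass batt = L/(kA) = 0.215/(0.0441·5.87) = 0.8305 K/W
  R_plaster = L/(kA) = 0.0416/(0.206·5.87) = 0.03440 K/W
ΣR = 4.543×10^-6 + 0.5399 + 0.8305 + 0.03440 = 1.405 K/W
Q = ΔT/ΣR = (-16.7 °C − 27.8 °C)/1.405 = -31.7 W
(Negative Q ⇒ heat flows inward; heat gain = 31.7 W.)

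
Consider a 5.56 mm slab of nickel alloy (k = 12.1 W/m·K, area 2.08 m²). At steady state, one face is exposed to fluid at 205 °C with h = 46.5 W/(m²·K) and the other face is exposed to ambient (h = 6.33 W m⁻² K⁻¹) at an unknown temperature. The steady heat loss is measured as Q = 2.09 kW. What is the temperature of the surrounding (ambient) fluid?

Sum the resistances:
  R_conv,in = 1/(hA) = 1/(46.5·2.08) = 0.01034 K/W
  R_nickel alloy = L/(kA) = 0.00556/(12.1·2.08) = 2.209×10^-4 K/W
  R_conv,out = 1/(hA) = 1/(6.33·2.08) = 0.07595 K/W
ΣR = 0.08651 K/W
ΔT = Q·ΣR = 2090 × 0.08651 = 180.8 K
Heat flows outward, so T_out = T_in − ΔT = 205 − 180.8 = 24.2 °C

T_out = 24.2 °C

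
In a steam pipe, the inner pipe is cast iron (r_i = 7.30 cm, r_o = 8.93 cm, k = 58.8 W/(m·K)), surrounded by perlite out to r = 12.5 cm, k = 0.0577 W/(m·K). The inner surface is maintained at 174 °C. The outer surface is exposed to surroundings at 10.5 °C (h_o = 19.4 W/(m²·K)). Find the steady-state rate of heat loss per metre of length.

Q' = 165 W/m

Treat each layer as a resistance in series:
  R'_cast iron = ln(0.0893/0.0730)/(2πk) = 0.2015/(2π·58.8) = 5.455×10^-4 m·K/W
  R'_perlite = ln(0.125/0.0893)/(2πk) = 0.3363/(2π·0.0577) = 0.9277 m·K/W
  R'_conv,out = 1/(2πr h) = 1/(2π·0.125·19.4) = 0.06563 m·K/W
ΣR = 5.455×10^-4 + 0.9277 + 0.06563 = 0.9939 m·K/W
Q' = ΔT/ΣR = (174 °C − 10.5 °C)/0.9939 = 165 W/m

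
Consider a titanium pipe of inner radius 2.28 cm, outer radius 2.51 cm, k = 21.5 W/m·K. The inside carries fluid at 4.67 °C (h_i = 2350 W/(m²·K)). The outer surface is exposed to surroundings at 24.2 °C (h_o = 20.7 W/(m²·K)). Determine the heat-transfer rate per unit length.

Resistance network (inner→outer):
  R'_conv,in = 1/(2πr h) = 1/(2π·0.0228·2350) = 0.002970 m·K/W
  R'_titanium = ln(0.0251/0.0228)/(2πk) = 0.09611/(2π·21.5) = 7.114×10^-4 m·K/W
  R'_conv,out = 1/(2πr h) = 1/(2π·0.0251·20.7) = 0.3063 m·K/W
ΣR = 0.002970 + 7.114×10^-4 + 0.3063 = 0.3100 m·K/W
Q' = ΔT/ΣR = (4.67 °C − 24.2 °C)/0.3100 = -63.0 W/m
(Negative Q' ⇒ heat flows inward; heat gain = 63.0 W/m.)

Q' = 63.0 W/m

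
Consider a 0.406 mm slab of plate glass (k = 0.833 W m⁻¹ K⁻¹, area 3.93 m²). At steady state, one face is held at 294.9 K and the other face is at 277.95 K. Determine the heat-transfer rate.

Q = kA·ΔT/L = 0.833 × 3.93 × |294.9 K − 277.95 K| / 4.06×10^-4 = 1.37×10^5 W

Q = 1.37×10^5 W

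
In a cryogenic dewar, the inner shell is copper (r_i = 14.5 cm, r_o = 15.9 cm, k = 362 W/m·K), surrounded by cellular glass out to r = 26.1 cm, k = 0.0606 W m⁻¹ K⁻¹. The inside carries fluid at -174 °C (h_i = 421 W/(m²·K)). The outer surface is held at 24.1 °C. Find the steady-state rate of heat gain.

Resistance network (inner→outer):
  R_conv,in = 1/(4πr²h) = 1/(4π·0.145²·421) = 0.008990 K/W
  R_copper = (1/0.145 − 1/0.159)/(4πk) = 0.6072/(4π·362) = 1.335×10^-4 K/W
  R_cellular glass = (1/0.159 − 1/0.261)/(4πk) = 2.458/(4π·0.0606) = 3.228 K/W
ΣR = 0.008990 + 1.335×10^-4 + 3.228 = 3.237 K/W
Q = ΔT/ΣR = (-174 °C − 24.1 °C)/3.237 = -61.2 W
(Negative Q ⇒ heat flows inward; heat gain = 61.2 W.)

Q = 61.2 W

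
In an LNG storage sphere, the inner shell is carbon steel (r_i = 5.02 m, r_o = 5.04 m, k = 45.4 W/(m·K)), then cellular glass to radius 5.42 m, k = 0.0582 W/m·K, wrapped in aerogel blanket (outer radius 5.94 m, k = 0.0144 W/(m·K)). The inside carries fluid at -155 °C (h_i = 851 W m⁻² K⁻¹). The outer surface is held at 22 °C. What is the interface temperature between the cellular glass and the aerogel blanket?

Resistance network (inner→outer):
  R_conv,in = 1/(4πr²h) = 1/(4π·5.02²·851) = 3.711×10^-6 K/W
  R_carbon steel = (1/5.02 − 1/5.04)/(4πk) = 7.905×10^-4/(4π·45.4) = 1.386×10^-6 K/W
  R_cellular glass = (1/5.04 − 1/5.42)/(4πk) = 0.01391/(4π·0.0582) = 0.01902 K/W
  R_aerogel blanket = (1/5.42 − 1/5.94)/(4πk) = 0.01615/(4π·0.0144) = 0.08926 K/W
ΣR = 3.711×10^-6 + 1.386×10^-6 + 0.01902 + 0.08926 = 0.1083 K/W
Q = ΔT/ΣR = (-155 °C − 22 °C)/0.1083 = -1634 W
From the inner boundary to the cellular glass/aerogel blanket interface, ΣR_partial = 0.01903 K/W.
T_interface = T_in − Q·ΣR_partial = -155 °C − (-1634)(0.01903) = -124 °C

T = -124 °C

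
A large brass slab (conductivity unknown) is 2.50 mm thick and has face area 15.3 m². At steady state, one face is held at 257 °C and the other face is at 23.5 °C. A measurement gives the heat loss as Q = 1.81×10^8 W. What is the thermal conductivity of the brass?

k = 127 W/m·K

ΣR = ΔT/Q = |257 − 23.5|/1.81×10^8 = 1.290×10^-6 K/W
L/(kA) = 1.290×10^-6 ⇒ k = 0.00250/(1.290×10^-6·15.3) = 127 W/m·K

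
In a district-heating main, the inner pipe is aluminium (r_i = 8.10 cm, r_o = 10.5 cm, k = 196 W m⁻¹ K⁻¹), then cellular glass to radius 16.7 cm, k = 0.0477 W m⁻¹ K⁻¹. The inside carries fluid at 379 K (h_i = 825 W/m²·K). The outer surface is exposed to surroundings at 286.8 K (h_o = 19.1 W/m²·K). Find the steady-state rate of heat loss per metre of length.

Series thermal resistances, inner to outer:
  R'_conv,in = 1/(2πr h) = 1/(2π·0.0810·825) = 0.002382 m·K/W
  R'_aluminium = ln(0.105/0.0810)/(2πk) = 0.2595/(2π·196) = 2.107×10^-4 m·K/W
  R'_cellular glass = ln(0.167/0.105)/(2πk) = 0.4640/(2π·0.0477) = 1.548 m·K/W
  R'_conv,out = 1/(2πr h) = 1/(2π·0.167·19.1) = 0.04990 m·K/W
ΣR = 0.002382 + 2.107×10^-4 + 1.548 + 0.04990 = 1.600 m·K/W
Q' = ΔT/ΣR = (379 K − 286.8 K)/1.600 = 57.6 W/m

Q' = 57.6 W/m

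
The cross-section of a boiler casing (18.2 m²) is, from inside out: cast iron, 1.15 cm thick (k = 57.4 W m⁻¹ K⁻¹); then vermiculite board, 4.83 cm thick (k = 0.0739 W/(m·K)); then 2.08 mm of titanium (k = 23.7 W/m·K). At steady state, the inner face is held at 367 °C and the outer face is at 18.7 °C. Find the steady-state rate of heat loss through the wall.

Resistance network (inner→outer):
  R_cast iron = L/(kA) = 0.0115/(57.4·18.2) = 1.101×10^-5 K/W
  R_vermiculite board = L/(kA) = 0.0483/(0.0739·18.2) = 0.03591 K/W
  R_titanium = L/(kA) = 0.00208/(23.7·18.2) = 4.822×10^-6 K/W
ΣR = 1.101×10^-5 + 0.03591 + 4.822×10^-6 = 0.03593 K/W
Q = ΔT/ΣR = (367 °C − 18.7 °C)/0.03593 = 9690 W

Q = 9.69 kW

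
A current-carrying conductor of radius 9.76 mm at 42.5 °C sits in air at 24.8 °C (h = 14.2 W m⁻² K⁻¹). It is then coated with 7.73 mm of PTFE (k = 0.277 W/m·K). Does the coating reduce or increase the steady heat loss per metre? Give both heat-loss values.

Critical radius for a cylinder: r_cr = k/h = 0.0195 m = 1.95 cm.
Outer radius after coating: r₂ = 0.00976 + 0.00773 = 0.01749 m.
Since r₁ < r_cr and r₂ ≤ r_cr, the coating moves toward the maximum at r_cr — heat loss rises.
Bare: R = 1/(2πr₁h) = 1.148 m·K/W; Q = 17.7/1.148 = 15.4 W/m.
Coated: R = R_cond + R_conv = 0.9760 m·K/W; Q = 17.7/0.9760 = 18.1 W/m.

increases: 15.4 → 18.1 W/m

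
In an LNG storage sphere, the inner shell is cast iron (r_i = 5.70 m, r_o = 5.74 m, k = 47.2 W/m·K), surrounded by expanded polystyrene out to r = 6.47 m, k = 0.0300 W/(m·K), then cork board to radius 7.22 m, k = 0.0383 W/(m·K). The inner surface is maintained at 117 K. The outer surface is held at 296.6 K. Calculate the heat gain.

Q = 2100 W

Treat each layer as a resistance in series:
  R_cast iron = (1/5.70 − 1/5.74)/(4πk) = 0.001223/(4π·47.2) = 2.061×10^-6 K/W
  R_expanded polystyrene = (1/5.74 − 1/6.47)/(4πk) = 0.01966/(4π·0.0300) = 0.05214 K/W
  R_cork board = (1/6.47 − 1/7.22)/(4πk) = 0.01606/(4π·0.0383) = 0.03336 K/W
ΣR = 2.061×10^-6 + 0.05214 + 0.03336 = 0.08550 K/W
Q = ΔT/ΣR = (117 K − 296.6 K)/0.08550 = -2100 W
(Negative Q ⇒ heat flows inward; heat gain = 2100 W.)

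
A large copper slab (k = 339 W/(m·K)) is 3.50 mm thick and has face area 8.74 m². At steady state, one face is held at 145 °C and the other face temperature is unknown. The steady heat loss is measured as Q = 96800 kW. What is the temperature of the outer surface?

T_out = 30.7 °C

Series resistances:
  R_copper = L/(kA) = 0.00350/(339·8.74) = 1.181×10^-6 K/W
ΣR = 1.181×10^-6 K/W
ΔT = Q·ΣR = 9.68×10^7 × 1.181×10^-6 = 114.3 K
Heat flows outward, so T_out = T_in − ΔT = 145 − 114.3 = 30.7 °C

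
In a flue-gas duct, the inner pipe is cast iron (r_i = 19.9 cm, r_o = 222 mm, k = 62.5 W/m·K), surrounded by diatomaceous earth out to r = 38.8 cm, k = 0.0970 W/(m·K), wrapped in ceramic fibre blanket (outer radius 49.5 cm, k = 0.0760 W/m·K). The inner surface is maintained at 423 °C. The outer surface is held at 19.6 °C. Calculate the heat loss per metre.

Q' = 283 W/m

Treat each layer as a resistance in series:
  R'_cast iron = ln(0.222/0.199)/(2πk) = 0.1094/(2π·62.5) = 2.785×10^-4 m·K/W
  R'_diatomaceous earth = ln(0.388/0.222)/(2πk) = 0.5583/(2π·0.0970) = 0.9161 m·K/W
  R'_ceramic fibre blanket = ln(0.495/0.388)/(2πk) = 0.2436/(2π·0.0760) = 0.5100 m·K/W
ΣR = 2.785×10^-4 + 0.9161 + 0.5100 = 1.426 m·K/W
Q' = ΔT/ΣR = (423 °C − 19.6 °C)/1.426 = 283 W/m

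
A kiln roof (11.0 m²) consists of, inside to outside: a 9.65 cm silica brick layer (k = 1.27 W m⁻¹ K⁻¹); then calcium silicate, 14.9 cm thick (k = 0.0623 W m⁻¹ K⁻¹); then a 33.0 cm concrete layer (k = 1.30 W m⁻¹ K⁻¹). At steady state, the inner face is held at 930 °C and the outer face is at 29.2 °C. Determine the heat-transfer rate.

Series thermal resistances, inner to outer:
  R_silica brick = L/(kA) = 0.0965/(1.27·11.0) = 0.006908 K/W
  R_calcium silicate = L/(kA) = 0.149/(0.0623·11.0) = 0.2174 K/W
  R_concrete = L/(kA) = 0.330/(1.30·11.0) = 0.02308 K/W
ΣR = 0.006908 + 0.2174 + 0.02308 = 0.2474 K/W
Q = ΔT/ΣR = (930 °C − 29.2 °C)/0.2474 = 3640 W

Q = 3.64 kW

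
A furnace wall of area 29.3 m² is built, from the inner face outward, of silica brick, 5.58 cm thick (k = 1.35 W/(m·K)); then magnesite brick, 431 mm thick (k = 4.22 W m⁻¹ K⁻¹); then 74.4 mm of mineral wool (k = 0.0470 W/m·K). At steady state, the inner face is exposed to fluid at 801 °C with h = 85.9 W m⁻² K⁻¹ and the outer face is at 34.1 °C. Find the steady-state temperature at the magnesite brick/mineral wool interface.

Series thermal resistances, inner to outer:
  R_conv,in = 1/(hA) = 1/(85.9·29.3) = 3.973×10^-4 K/W
  R_silica brick = L/(kA) = 0.0558/(1.35·29.3) = 0.001411 K/W
  R_magnesite brick = L/(kA) = 0.431/(4.22·29.3) = 0.003486 K/W
  R_mineral wool = L/(kA) = 0.0744/(0.0470·29.3) = 0.05403 K/W
ΣR = 3.973×10^-4 + 0.001411 + 0.003486 + 0.05403 = 0.05932 K/W
Q = ΔT/ΣR = (801 °C − 34.1 °C)/0.05932 = 12930 W
From the inner boundary to the magnesite brick/mineral wool interface, ΣR_partial = 0.005294 K/W.
T_interface = T_in − Q·ΣR_partial = 801 °C − (12930)(0.005294) = 733 °C

T = 733 °C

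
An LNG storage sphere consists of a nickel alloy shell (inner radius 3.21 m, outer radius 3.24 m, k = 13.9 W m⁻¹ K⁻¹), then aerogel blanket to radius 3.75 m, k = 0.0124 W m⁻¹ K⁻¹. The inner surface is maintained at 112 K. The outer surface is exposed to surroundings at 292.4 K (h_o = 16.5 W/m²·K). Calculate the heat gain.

Q = 669 W

Resistance network (inner→outer):
  R_nickel alloy = (1/3.21 − 1/3.24)/(4πk) = 0.002885/(4π·13.9) = 1.651×10^-5 K/W
  R_aerogel blanket = (1/3.24 − 1/3.75)/(4πk) = 0.04198/(4π·0.0124) = 0.2694 K/W
  R_conv,out = 1/(4πr²h) = 1/(4π·3.75²·16.5) = 3.430×10^-4 K/W
ΣR = 1.651×10^-5 + 0.2694 + 3.430×10^-4 = 0.2698 K/W
Q = ΔT/ΣR = (112 K − 292.4 K)/0.2698 = -669 W
(Negative Q ⇒ heat flows inward; heat gain = 669 W.)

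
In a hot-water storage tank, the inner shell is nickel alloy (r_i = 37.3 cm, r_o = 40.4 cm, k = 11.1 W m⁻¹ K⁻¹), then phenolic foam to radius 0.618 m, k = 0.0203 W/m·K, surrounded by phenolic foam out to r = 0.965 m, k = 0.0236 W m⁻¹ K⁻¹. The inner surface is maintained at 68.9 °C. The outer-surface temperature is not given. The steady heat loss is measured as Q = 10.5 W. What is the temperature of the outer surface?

T_out = 13.0 °C

Sum the resistances:
  R_nickel alloy = (1/0.373 − 1/0.404)/(4πk) = 0.2057/(4π·11.1) = 0.001475 K/W
  R_phenolic foam = (1/0.404 − 1/0.618)/(4πk) = 0.8571/(4π·0.0203) = 3.360 K/W
  R_phenolic foam = (1/0.618 − 1/0.965)/(4πk) = 0.5819/(4π·0.0236) = 1.962 K/W
ΣR = 5.323 K/W
ΔT = Q·ΣR = 10.5 × 5.323 = 55.89 K
Heat flows outward, so T_out = T_in − ΔT = 68.9 − 55.89 = 13.0 °C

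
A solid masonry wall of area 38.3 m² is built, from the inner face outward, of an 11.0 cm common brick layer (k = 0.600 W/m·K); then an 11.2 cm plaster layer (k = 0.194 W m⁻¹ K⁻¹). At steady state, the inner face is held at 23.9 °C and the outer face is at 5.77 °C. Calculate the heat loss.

Series thermal resistances, inner to outer:
  R_common brick = L/(kA) = 0.110/(0.600·38.3) = 0.004787 K/W
  R_plaster = L/(kA) = 0.112/(0.194·38.3) = 0.01507 K/W
ΣR = 0.004787 + 0.01507 = 0.01986 K/W
Q = ΔT/ΣR = (23.9 °C − 5.77 °C)/0.01986 = 913 W

Q = 913 W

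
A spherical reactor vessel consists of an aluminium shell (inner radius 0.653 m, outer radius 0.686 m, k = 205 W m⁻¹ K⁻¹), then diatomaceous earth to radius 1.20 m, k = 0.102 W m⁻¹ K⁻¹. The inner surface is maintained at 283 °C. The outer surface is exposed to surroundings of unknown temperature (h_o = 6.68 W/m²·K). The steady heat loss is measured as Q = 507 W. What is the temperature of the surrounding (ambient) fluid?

T_out = 31.8 °C

Sum the resistances:
  R_aluminium = (1/0.653 − 1/0.686)/(4πk) = 0.07367/(4π·205) = 2.860×10^-5 K/W
  R_diatomaceous earth = (1/0.686 − 1/1.20)/(4πk) = 0.6244/(4π·0.102) = 0.4871 K/W
  R_conv,out = 1/(4πr²h) = 1/(4π·1.20²·6.68) = 0.008273 K/W
ΣR = 0.4954 K/W
ΔT = Q·ΣR = 507 × 0.4954 = 251.2 K
Heat flows outward, so T_out = T_in − ΔT = 283 − 251.2 = 31.8 °C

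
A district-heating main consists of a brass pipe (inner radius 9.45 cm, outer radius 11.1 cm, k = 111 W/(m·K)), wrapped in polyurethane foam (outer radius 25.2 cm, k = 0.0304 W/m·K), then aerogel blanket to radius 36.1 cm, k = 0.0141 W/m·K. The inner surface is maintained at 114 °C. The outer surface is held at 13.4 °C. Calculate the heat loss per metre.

Q' = 12.0 W/m

Treat each layer as a resistance in series:
  R'_brass = ln(0.111/0.0945)/(2πk) = 0.1609/(2π·111) = 2.307×10^-4 m·K/W
  R'_polyurethane foam = ln(0.252/0.111)/(2πk) = 0.8199/(2π·0.0304) = 4.292 m·K/W
  R'_aerogel blanket = ln(0.361/0.252)/(2πk) = 0.3594/(2π·0.0141) = 4.057 m·K/W
ΣR = 2.307×10^-4 + 4.292 + 4.057 = 8.349 m·K/W
Q' = ΔT/ΣR = (114 °C − 13.4 °C)/8.349 = 12.0 W/m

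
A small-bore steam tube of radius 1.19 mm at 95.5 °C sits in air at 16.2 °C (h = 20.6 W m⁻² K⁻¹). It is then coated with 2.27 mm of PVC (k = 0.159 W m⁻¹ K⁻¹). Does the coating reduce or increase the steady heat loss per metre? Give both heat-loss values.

increases: 12.2 → 24.0 W/m

Critical radius for a cylinder: r_cr = k/h = 0.00772 m = 0.772 cm.
Outer radius after coating: r₂ = 0.00119 + 0.00227 = 0.00346 m.
Since r₁ < r_cr and r₂ ≤ r_cr, the coating moves toward the maximum at r_cr — heat loss rises.
Bare: R = 1/(2πr₁h) = 6.492 m·K/W; Q = 79.3/6.492 = 12.2 W/m.
Coated: R = R_cond + R_conv = 3.301 m·K/W; Q = 79.3/3.301 = 24.0 W/m.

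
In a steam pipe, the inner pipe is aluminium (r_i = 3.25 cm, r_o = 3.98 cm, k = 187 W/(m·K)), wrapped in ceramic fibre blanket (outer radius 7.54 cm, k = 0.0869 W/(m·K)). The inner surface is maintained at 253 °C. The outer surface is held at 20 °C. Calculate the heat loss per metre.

Q' = 199 W/m

Series thermal resistances, inner to outer:
  R'_aluminium = ln(0.0398/0.0325)/(2πk) = 0.2026/(2π·187) = 1.725×10^-4 m·K/W
  R'_ceramic fibre blanket = ln(0.0754/0.0398)/(2πk) = 0.6389/(2π·0.0869) = 1.170 m·K/W
ΣR = 1.725×10^-4 + 1.170 = 1.170 m·K/W
Q' = ΔT/ΣR = (253 °C − 20 °C)/1.170 = 199 W/m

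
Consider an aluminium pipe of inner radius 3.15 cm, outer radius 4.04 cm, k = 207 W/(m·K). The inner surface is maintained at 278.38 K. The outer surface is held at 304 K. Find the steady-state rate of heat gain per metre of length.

Q' = 2πk·ΔT/ln(r₂/r₁) = 2π × 207 × 25.62 / ln(0.0404/0.0315) = 1.34×10^5 W/m

Q' = 134 kW/m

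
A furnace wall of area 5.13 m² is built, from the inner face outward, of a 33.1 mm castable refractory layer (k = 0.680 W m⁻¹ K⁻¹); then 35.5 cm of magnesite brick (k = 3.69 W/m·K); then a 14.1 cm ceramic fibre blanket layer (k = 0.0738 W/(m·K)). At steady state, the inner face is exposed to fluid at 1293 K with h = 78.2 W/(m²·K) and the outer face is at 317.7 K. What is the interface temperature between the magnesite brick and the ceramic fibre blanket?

T = 1219 K

Treat each layer as a resistance in series:
  R_conv,in = 1/(hA) = 1/(78.2·5.13) = 0.002493 K/W
  R_castable refractory = L/(kA) = 0.0331/(0.680·5.13) = 0.009489 K/W
  R_magnesite brick = L/(kA) = 0.355/(3.69·5.13) = 0.01875 K/W
  R_ceramic fibre blanket = L/(kA) = 0.141/(0.0738·5.13) = 0.3724 K/W
ΣR = 0.002493 + 0.009489 + 0.01875 + 0.3724 = 0.4031 K/W
Q = ΔT/ΣR = (1293 K − 317.7 K)/0.4031 = 2419 W
From the inner boundary to the magnesite brick/ceramic fibre blanket interface, ΣR_partial = 0.03073 K/W.
T_interface = T_in − Q·ΣR_partial = 1293 K − (2419)(0.03073) = 1219 K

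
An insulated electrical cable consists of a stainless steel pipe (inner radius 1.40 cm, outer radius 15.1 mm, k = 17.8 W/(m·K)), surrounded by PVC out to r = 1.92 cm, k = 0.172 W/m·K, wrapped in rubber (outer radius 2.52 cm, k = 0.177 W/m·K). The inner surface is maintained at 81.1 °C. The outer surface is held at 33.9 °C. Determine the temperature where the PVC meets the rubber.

T = 58.6 °C

Treat each layer as a resistance in series:
  R'_stainless steel = ln(0.0151/0.0140)/(2πk) = 0.07564/(2π·17.8) = 6.763×10^-4 m·K/W
  R'_PVC = ln(0.0192/0.0151)/(2πk) = 0.2402/(2π·0.172) = 0.2223 m·K/W
  R'_rubber = ln(0.0252/0.0192)/(2πk) = 0.2719/(2π·0.177) = 0.2445 m·K/W
ΣR = 6.763×10^-4 + 0.2223 + 0.2445 = 0.4675 m·K/W
Q' = ΔT/ΣR = (81.1 °C − 33.9 °C)/0.4675 = 101.0 W/m
From the inner boundary to the PVC/rubber interface, ΣR_partial = 0.2230 m·K/W.
T_interface = T_in − Q'·ΣR_partial = 81.1 °C − (101.0)(0.2230) = 58.6 °C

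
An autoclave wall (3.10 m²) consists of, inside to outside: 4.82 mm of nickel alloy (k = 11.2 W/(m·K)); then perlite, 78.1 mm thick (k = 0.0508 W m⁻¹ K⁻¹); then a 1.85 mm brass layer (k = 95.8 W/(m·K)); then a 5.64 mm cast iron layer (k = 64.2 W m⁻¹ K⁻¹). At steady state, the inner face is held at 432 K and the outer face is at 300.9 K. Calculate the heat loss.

Resistance network (inner→outer):
  R_nickel alloy = L/(kA) = 0.00482/(11.2·3.10) = 1.388×10^-4 K/W
  R_perlite = L/(kA) = 0.0781/(0.0508·3.10) = 0.4959 K/W
  R_brass = L/(kA) = 0.00185/(95.8·3.10) = 6.229×10^-6 K/W
  R_cast iron = L/(kA) = 0.00564/(64.2·3.10) = 2.834×10^-5 K/W
ΣR = 1.388×10^-4 + 0.4959 + 6.229×10^-6 + 2.834×10^-5 = 0.4961 K/W
Q = ΔT/ΣR = (432 K − 300.9 K)/0.4961 = 264 W

Q = 264 W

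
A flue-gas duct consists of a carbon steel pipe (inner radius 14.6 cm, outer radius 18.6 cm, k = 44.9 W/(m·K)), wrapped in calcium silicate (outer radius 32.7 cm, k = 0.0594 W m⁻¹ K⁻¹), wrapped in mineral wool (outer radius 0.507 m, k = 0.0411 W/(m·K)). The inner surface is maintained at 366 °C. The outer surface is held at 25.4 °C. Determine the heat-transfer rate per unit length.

Q' = 106 W/m

Resistance network (inner→outer):
  R'_carbon steel = ln(0.186/0.146)/(2πk) = 0.2421/(2π·44.9) = 8.583×10^-4 m·K/W
  R'_calcium silicate = ln(0.327/0.186)/(2πk) = 0.5642/(2π·0.0594) = 1.512 m·K/W
  R'_mineral wool = ln(0.507/0.327)/(2πk) = 0.4386/(2π·0.0411) = 1.698 m·K/W
ΣR = 8.583×10^-4 + 1.512 + 1.698 = 3.211 m·K/W
Q' = ΔT/ΣR = (366 °C − 25.4 °C)/3.211 = 106 W/m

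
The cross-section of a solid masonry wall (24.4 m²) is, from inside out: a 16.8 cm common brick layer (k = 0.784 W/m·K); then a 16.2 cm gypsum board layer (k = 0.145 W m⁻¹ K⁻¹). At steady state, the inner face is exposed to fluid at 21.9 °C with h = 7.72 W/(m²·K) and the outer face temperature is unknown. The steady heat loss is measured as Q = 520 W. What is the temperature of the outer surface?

Sum the resistances:
  R_conv,in = 1/(hA) = 1/(7.72·24.4) = 0.005309 K/W
  R_common brick = L/(kA) = 0.168/(0.784·24.4) = 0.008782 K/W
  R_gypsum board = L/(kA) = 0.162/(0.145·24.4) = 0.04579 K/W
ΣR = 0.05988 K/W
ΔT = Q·ΣR = 520 × 0.05988 = 31.14 K
Heat flows outward, so T_out = T_in − ΔT = 21.9 − 31.14 = -9.24 °C

T_out = -9.24 °C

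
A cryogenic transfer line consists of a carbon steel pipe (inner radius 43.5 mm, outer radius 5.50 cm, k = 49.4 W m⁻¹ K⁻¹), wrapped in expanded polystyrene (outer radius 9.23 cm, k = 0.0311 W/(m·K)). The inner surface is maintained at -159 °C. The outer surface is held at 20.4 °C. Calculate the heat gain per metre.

Treat each layer as a resistance in series:
  R'_carbon steel = ln(0.0550/0.0435)/(2πk) = 0.2346/(2π·49.4) = 7.557×10^-4 m·K/W
  R'_expanded polystyrene = ln(0.0923/0.0550)/(2πk) = 0.5177/(2π·0.0311) = 2.649 m·K/W
ΣR = 7.557×10^-4 + 2.649 = 2.650 m·K/W
Q' = ΔT/ΣR = (-159 °C − 20.4 °C)/2.650 = -67.7 W/m
(Negative Q' ⇒ heat flows inward; heat gain = 67.7 W/m.)

Q' = 67.7 W/m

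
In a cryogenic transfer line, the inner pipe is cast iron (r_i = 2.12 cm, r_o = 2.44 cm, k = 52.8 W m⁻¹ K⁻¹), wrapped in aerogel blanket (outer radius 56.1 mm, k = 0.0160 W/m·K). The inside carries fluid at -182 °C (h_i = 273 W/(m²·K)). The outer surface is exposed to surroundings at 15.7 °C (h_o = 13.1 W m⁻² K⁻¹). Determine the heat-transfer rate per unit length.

Resistance network (inner→outer):
  R'_conv,in = 1/(2πr h) = 1/(2π·0.0212·273) = 0.02750 m·K/W
  R'_cast iron = ln(0.0244/0.0212)/(2πk) = 0.1406/(2π·52.8) = 4.238×10^-4 m·K/W
  R'_aerogel blanket = ln(0.0561/0.0244)/(2πk) = 0.8326/(2π·0.0160) = 8.282 m·K/W
  R'_conv,out = 1/(2πr h) = 1/(2π·0.0561·13.1) = 0.2166 m·K/W
ΣR = 0.02750 + 4.238×10^-4 + 8.282 + 0.2166 = 8.527 m·K/W
Q' = ΔT/ΣR = (-182 °C − 15.7 °C)/8.527 = -23.2 W/m
(Negative Q' ⇒ heat flows inward; heat gain = 23.2 W/m.)

Q' = 23.2 W/m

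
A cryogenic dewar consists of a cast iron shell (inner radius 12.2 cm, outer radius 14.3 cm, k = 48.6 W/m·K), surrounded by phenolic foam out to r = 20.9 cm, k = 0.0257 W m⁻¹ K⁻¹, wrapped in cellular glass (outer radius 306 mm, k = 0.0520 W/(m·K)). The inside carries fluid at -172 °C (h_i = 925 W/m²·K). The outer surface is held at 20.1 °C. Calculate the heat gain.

Treat each layer as a resistance in series:
  R_conv,in = 1/(4πr²h) = 1/(4π·0.122²·925) = 0.005780 K/W
  R_cast iron = (1/0.122 − 1/0.143)/(4πk) = 1.204/(4π·48.6) = 0.001971 K/W
  R_phenolic foam = (1/0.143 − 1/0.209)/(4πk) = 2.208/(4π·0.0257) = 6.838 K/W
  R_cellular glass = (1/0.209 − 1/0.306)/(4πk) = 1.517/(4π·0.0520) = 2.321 K/W
ΣR = 0.005780 + 0.001971 + 6.838 + 2.321 = 9.167 K/W
Q = ΔT/ΣR = (-172 °C − 20.1 °C)/9.167 = -21.0 W
(Negative Q ⇒ heat flows inward; heat gain = 21.0 W.)

Q = 21.0 W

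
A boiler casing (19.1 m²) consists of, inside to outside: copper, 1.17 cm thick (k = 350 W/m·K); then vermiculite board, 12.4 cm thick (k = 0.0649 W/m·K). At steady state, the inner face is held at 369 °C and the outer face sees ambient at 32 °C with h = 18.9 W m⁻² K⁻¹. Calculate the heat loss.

Series thermal resistances, inner to outer:
  R_copper = L/(kA) = 0.0117/(350·19.1) = 1.750×10^-6 K/W
  R_vermiculite board = L/(kA) = 0.124/(0.0649·19.1) = 0.1000 K/W
  R_conv,out = 1/(hA) = 1/(18.9·19.1) = 0.002770 K/W
ΣR = 1.750×10^-6 + 0.1000 + 0.002770 = 0.1028 K/W
Q = ΔT/ΣR = (369 °C − 32 °C)/0.1028 = 3280 W

Q = 3.28 kW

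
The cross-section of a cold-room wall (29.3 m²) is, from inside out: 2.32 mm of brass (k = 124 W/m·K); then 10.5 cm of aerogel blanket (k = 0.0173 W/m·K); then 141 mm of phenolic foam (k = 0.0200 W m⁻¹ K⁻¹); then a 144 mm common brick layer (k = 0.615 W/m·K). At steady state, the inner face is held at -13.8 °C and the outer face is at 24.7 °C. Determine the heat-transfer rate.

Q = 84.5 W

Treat each layer as a resistance in series:
  R_brass = L/(kA) = 0.00232/(124·29.3) = 6.386×10^-7 K/W
  R_aerogel blanket = L/(kA) = 0.105/(0.0173·29.3) = 0.2071 K/W
  R_phenolic foam = L/(kA) = 0.141/(0.0200·29.3) = 0.2406 K/W
  R_common brick = L/(kA) = 0.144/(0.615·29.3) = 0.007991 K/W
ΣR = 6.386×10^-7 + 0.2071 + 0.2406 + 0.007991 = 0.4557 K/W
Q = ΔT/ΣR = (-13.8 °C − 24.7 °C)/0.4557 = -84.5 W
(Negative Q ⇒ heat flows inward; heat gain = 84.5 W.)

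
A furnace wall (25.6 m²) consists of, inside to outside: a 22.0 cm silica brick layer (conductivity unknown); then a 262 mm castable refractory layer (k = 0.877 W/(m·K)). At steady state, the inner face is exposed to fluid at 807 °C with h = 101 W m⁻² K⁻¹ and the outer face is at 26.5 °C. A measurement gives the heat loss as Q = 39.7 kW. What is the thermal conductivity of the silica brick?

k = 1.13 W/m·K

ΣR = ΔT/Q = |807 − 26.5|/39700 = 0.01966 K/W
Known resistances:
  R_conv,in = 1/(hA) = 1/(101·25.6) = 3.868×10^-4 K/W
  R_castable refractory = L/(kA) = 0.262/(0.877·25.6) = 0.01167 K/W
R_silica brick = ΣR − ΣR_known = 0.01966 − 0.01206 = 0.007600 K/W
L/(kA) = 0.007600 ⇒ k = 0.220/(0.007600·25.6) = 1.13 W/m·K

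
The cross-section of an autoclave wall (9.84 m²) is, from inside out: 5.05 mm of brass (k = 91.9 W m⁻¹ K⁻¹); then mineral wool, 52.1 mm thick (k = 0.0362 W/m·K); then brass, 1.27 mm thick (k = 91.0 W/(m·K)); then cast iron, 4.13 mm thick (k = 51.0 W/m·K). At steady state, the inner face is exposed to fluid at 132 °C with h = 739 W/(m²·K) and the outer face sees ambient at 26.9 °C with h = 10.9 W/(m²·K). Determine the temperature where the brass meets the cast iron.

T = 33.2 °C

Resistance network (inner→outer):
  R_conv,in = 1/(hA) = 1/(739·9.84) = 1.375×10^-4 K/W
  R_brass = L/(kA) = 0.00505/(91.9·9.84) = 5.584×10^-6 K/W
  R_mineral wool = L/(kA) = 0.0521/(0.0362·9.84) = 0.1463 K/W
  R_brass = L/(kA) = 0.00127/(91.0·9.84) = 1.418×10^-6 K/W
  R_cast iron = L/(kA) = 0.00413/(51.0·9.84) = 8.230×10^-6 K/W
  R_conv,out = 1/(hA) = 1/(10.9·9.84) = 0.009323 K/W
ΣR = 1.375×10^-4 + 5.584×10^-6 + 0.1463 + 1.418×10^-6 + 8.230×10^-6 + 0.009323 = 0.1558 K/W
Q = ΔT/ΣR = (132 °C − 26.9 °C)/0.1558 = 674.6 W
From the inner boundary to the brass/cast iron interface, ΣR_partial = 0.1464 K/W.
T_interface = T_in − Q·ΣR_partial = 132 °C − (674.6)(0.1464) = 33.2 °C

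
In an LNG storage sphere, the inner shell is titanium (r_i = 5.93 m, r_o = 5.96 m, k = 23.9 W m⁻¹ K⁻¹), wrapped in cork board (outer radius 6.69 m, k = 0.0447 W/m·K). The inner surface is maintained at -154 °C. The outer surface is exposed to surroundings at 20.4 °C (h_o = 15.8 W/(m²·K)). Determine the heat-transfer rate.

Resistance network (inner→outer):
  R_titanium = (1/5.93 − 1/5.96)/(4πk) = 8.488×10^-4/(4π·23.9) = 2.826×10^-6 K/W
  R_cork board = (1/5.96 − 1/6.69)/(4πk) = 0.01831/(4π·0.0447) = 0.03259 K/W
  R_conv,out = 1/(4πr²h) = 1/(4π·6.69²·15.8) = 1.125×10^-4 K/W
ΣR = 2.826×10^-6 + 0.03259 + 1.125×10^-4 = 0.03271 K/W
Q = ΔT/ΣR = (-154 °C − 20.4 °C)/0.03271 = -5330 W
(Negative Q ⇒ heat flows inward; heat gain = 5330 W.)

Q = 5.33 kW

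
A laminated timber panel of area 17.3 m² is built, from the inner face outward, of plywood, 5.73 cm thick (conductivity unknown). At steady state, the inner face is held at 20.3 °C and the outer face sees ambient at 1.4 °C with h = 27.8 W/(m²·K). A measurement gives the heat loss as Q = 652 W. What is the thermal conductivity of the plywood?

ΣR = ΔT/Q = |20.3 − 1.4|/652 = 0.02899 K/W
Known resistances:
  R_conv,out = 1/(hA) = 1/(27.8·17.3) = 0.002079 K/W
R_plywood = ΣR − ΣR_known = 0.02899 − 0.002079 = 0.02691 K/W
L/(kA) = 0.02691 ⇒ k = 0.0573/(0.02691·17.3) = 0.123 W/m·K

k = 0.123 W/m·K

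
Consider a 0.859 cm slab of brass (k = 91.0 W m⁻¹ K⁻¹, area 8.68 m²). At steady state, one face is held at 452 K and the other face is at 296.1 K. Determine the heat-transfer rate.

Q = 14300 kW

Q = kA·ΔT/L = 91.0 × 8.68 × |452 K − 296.1 K| / 0.00859 = 1.43×10^7 W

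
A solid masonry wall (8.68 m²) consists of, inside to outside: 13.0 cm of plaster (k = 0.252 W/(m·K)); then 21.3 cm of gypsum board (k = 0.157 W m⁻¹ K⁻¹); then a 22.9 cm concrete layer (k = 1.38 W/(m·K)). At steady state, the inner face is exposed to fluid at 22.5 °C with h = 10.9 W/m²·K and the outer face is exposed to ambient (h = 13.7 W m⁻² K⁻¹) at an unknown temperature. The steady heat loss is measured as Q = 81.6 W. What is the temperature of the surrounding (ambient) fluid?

T_out = 1.79 °C

Series resistances:
  R_conv,in = 1/(hA) = 1/(10.9·8.68) = 0.01057 K/W
  R_plaster = L/(kA) = 0.130/(0.252·8.68) = 0.05943 K/W
  R_gypsum board = L/(kA) = 0.213/(0.157·8.68) = 0.1563 K/W
  R_concrete = L/(kA) = 0.229/(1.38·8.68) = 0.01912 K/W
  R_conv,out = 1/(hA) = 1/(13.7·8.68) = 0.008409 K/W
ΣR = 0.2538 K/W
ΔT = Q·ΣR = 81.6 × 0.2538 = 20.71 K
Heat flows outward, so T_out = T_in − ΔT = 22.5 − 20.71 = 1.79 °C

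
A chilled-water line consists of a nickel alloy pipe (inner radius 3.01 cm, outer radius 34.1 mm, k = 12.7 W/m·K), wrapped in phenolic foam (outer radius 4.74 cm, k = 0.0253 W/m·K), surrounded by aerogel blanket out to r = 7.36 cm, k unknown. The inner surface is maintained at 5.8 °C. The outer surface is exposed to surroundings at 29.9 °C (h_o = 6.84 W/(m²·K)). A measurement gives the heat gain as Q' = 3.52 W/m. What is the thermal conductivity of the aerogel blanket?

k = 0.0157 W/m·K

ΣR = ΔT/Q' = |5.8 − 29.9|/3.52 = 6.847 m·K/W
Known resistances:
  R'_nickel alloy = ln(0.0341/0.0301)/(2πk) = 0.1248/(2π·12.7) = 0.001564 m·K/W
  R'_phenolic foam = ln(0.0474/0.0341)/(2πk) = 0.3293/(2π·0.0253) = 2.072 m·K/W
  R'_conv,out = 1/(2πr h) = 1/(2π·0.0736·6.84) = 0.3161 m·K/W
R_aerogel blanket = ΣR − ΣR_known = 6.847 − 2.390 = 4.457 m·K/W
ln(r₂/r₁)/(2πk) = 4.457 ⇒ k = 0.4400/(2π·4.457) = 0.0157 W/m·K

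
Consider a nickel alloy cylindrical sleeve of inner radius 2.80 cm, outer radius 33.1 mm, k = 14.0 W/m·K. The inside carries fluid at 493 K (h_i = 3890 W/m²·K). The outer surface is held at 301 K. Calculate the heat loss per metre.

Series thermal resistances, inner to outer:
  R'_conv,in = 1/(2πr h) = 1/(2π·0.0280·3890) = 0.001461 m·K/W
  R'_nickel alloy = ln(0.0331/0.0280)/(2πk) = 0.1673/(2π·14.0) = 0.001902 m·K/W
ΣR = 0.001461 + 0.001902 = 0.003363 m·K/W
Q' = ΔT/ΣR = (493 K − 301 K)/0.003363 = 57100 W/m

Q' = 57100 W/m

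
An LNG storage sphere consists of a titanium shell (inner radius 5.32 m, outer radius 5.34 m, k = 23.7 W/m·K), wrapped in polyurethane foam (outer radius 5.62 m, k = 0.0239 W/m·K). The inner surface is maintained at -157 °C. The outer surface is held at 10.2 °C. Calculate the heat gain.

Resistance network (inner→outer):
  R_titanium = (1/5.32 − 1/5.34)/(4πk) = 7.040×10^-4/(4π·23.7) = 2.364×10^-6 K/W
  R_polyurethane foam = (1/5.34 − 1/5.62)/(4πk) = 0.009330/(4π·0.0239) = 0.03107 K/W
ΣR = 2.364×10^-6 + 0.03107 = 0.03107 K/W
Q = ΔT/ΣR = (-157 °C − 10.2 °C)/0.03107 = -5380 W
(Negative Q ⇒ heat flows inward; heat gain = 5380 W.)

Q = 5.38 kW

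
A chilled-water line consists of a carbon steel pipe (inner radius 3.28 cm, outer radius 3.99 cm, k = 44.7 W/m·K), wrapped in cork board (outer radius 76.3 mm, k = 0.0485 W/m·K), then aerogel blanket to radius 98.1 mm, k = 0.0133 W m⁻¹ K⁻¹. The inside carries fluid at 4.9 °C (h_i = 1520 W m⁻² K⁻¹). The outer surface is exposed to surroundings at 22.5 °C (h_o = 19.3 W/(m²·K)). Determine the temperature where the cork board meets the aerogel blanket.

T = 12.1 °C

Treat each layer as a resistance in series:
  R'_conv,in = 1/(2πr h) = 1/(2π·0.0328·1520) = 0.003192 m·K/W
  R'_carbon steel = ln(0.0399/0.0328)/(2πk) = 0.1959/(2π·44.7) = 6.977×10^-4 m·K/W
  R'_cork board = ln(0.0763/0.0399)/(2πk) = 0.6483/(2π·0.0485) = 2.127 m·K/W
  R'_aerogel blanket = ln(0.0981/0.0763)/(2πk) = 0.2513/(2π·0.0133) = 3.007 m·K/W
  R'_conv,out = 1/(2πr h) = 1/(2π·0.0981·19.3) = 0.08406 m·K/W
ΣR = 0.003192 + 6.977×10^-4 + 2.127 + 3.007 + 0.08406 = 5.222 m·K/W
Q' = ΔT/ΣR = (4.9 °C − 22.5 °C)/5.222 = -3.370 W/m
From the inner boundary to the cork board/aerogel blanket interface, ΣR_partial = 2.131 m·K/W.
T_interface = T_in − Q'·ΣR_partial = 4.9 °C − (-3.370)(2.131) = 12.1 °C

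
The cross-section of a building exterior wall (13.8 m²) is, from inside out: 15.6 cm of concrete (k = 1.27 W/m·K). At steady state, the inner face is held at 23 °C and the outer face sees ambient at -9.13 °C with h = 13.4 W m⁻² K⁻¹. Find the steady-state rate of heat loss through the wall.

Resistance network (inner→outer):
  R_concrete = L/(kA) = 0.156/(1.27·13.8) = 0.008901 K/W
  R_conv,out = 1/(hA) = 1/(13.4·13.8) = 0.005408 K/W
ΣR = 0.008901 + 0.005408 = 0.01431 K/W
Q = ΔT/ΣR = (23 °C − -9.13 °C)/0.01431 = 2250 W

Q = 2250 W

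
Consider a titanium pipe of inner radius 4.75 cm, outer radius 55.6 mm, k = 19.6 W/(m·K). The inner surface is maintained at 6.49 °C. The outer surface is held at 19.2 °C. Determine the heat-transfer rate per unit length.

Q' = 9940 W/m

Q' = 2πk·ΔT/ln(r₂/r₁) = 2π × 19.6 × 12.71 / ln(0.0556/0.0475) = 9940 W/m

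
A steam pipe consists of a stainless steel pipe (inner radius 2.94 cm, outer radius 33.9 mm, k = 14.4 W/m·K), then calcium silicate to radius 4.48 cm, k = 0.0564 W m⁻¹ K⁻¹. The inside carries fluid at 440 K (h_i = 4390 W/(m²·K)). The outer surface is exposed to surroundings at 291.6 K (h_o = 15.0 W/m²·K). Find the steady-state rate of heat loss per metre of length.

Series thermal resistances, inner to outer:
  R'_conv,in = 1/(2πr h) = 1/(2π·0.0294·4390) = 0.001233 m·K/W
  R'_stainless steel = ln(0.0339/0.0294)/(2πk) = 0.1424/(2π·14.4) = 0.001574 m·K/W
  R'_calcium silicate = ln(0.0448/0.0339)/(2πk) = 0.2788/(2π·0.0564) = 0.7867 m·K/W
  R'_conv,out = 1/(2πr h) = 1/(2π·0.0448·15.0) = 0.2368 m·K/W
ΣR = 0.001233 + 0.001574 + 0.7867 + 0.2368 = 1.026 m·K/W
Q' = ΔT/ΣR = (440 K − 291.6 K)/1.026 = 145 W/m

Q' = 145 W/m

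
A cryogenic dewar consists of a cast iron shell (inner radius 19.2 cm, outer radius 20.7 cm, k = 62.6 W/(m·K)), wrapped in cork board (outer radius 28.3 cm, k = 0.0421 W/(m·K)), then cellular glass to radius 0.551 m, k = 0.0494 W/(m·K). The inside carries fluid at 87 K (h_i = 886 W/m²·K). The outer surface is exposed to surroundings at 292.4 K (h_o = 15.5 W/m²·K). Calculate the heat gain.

Q = 39.2 W

Resistance network (inner→outer):
  R_conv,in = 1/(4πr²h) = 1/(4π·0.192²·886) = 0.002436 K/W
  R_cast iron = (1/0.192 − 1/0.207)/(4πk) = 0.3774/(4π·62.6) = 4.798×10^-4 K/W
  R_cork board = (1/0.207 − 1/0.283)/(4πk) = 1.297/(4π·0.0421) = 2.452 K/W
  R_cellular glass = (1/0.283 − 1/0.551)/(4πk) = 1.719/(4π·0.0494) = 2.769 K/W
  R_conv,out = 1/(4πr²h) = 1/(4π·0.551²·15.5) = 0.01691 K/W
ΣR = 0.002436 + 4.798×10^-4 + 2.452 + 2.769 + 0.01691 = 5.241 K/W
Q = ΔT/ΣR = (87 K − 292.4 K)/5.241 = -39.2 W
(Negative Q ⇒ heat flows inward; heat gain = 39.2 W.)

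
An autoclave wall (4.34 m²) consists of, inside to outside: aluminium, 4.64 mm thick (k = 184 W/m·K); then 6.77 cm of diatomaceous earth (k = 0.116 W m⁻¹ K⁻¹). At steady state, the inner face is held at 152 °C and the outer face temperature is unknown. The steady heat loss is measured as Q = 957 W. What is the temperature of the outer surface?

Sum the resistances:
  R_aluminium = L/(kA) = 0.00464/(184·4.34) = 5.810×10^-6 K/W
  R_diatomaceous earth = L/(kA) = 0.0677/(0.116·4.34) = 0.1345 K/W
ΣR = 0.1345 K/W
ΔT = Q·ΣR = 957 × 0.1345 = 128.7 K
Heat flows outward, so T_out = T_in − ΔT = 152 − 128.7 = 23.3 °C

T_out = 23.3 °C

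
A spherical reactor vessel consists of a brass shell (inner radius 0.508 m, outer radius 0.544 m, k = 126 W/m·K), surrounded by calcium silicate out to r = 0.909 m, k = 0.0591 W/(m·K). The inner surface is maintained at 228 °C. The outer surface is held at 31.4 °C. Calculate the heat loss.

Resistance network (inner→outer):
  R_brass = (1/0.508 − 1/0.544)/(4πk) = 0.1303/(4π·126) = 8.227×10^-5 K/W
  R_calcium silicate = (1/0.544 − 1/0.909)/(4πk) = 0.7381/(4π·0.0591) = 0.9939 K/W
ΣR = 8.227×10^-5 + 0.9939 = 0.9940 K/W
Q = ΔT/ΣR = (228 °C − 31.4 °C)/0.9940 = 198 W

Q = 198 W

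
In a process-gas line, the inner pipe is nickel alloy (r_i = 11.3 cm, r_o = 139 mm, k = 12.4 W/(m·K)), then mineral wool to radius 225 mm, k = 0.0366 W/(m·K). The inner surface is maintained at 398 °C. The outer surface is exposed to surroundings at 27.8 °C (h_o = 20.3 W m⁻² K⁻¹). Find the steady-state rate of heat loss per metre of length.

Treat each layer as a resistance in series:
  R'_nickel alloy = ln(0.139/0.113)/(2πk) = 0.2071/(2π·12.4) = 0.002658 m·K/W
  R'_mineral wool = ln(0.225/0.139)/(2πk) = 0.4816/(2π·0.0366) = 2.094 m·K/W
  R'_conv,out = 1/(2πr h) = 1/(2π·0.225·20.3) = 0.03485 m·K/W
ΣR = 0.002658 + 2.094 + 0.03485 = 2.132 m·K/W
Q' = ΔT/ΣR = (398 °C − 27.8 °C)/2.132 = 174 W/m

Q' = 174 W/m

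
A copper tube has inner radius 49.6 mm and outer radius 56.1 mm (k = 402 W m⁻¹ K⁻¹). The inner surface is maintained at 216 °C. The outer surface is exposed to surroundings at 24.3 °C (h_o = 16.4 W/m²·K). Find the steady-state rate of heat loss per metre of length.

Series thermal resistances, inner to outer:
  R'_copper = ln(0.0561/0.0496)/(2πk) = 0.1231/(2π·402) = 4.875×10^-5 m·K/W
  R'_conv,out = 1/(2πr h) = 1/(2π·0.0561·16.4) = 0.1730 m·K/W
ΣR = 4.875×10^-5 + 0.1730 = 0.1730 m·K/W
Q' = ΔT/ΣR = (216 °C − 24.3 °C)/0.1730 = 1110 W/m

Q' = 1110 W/m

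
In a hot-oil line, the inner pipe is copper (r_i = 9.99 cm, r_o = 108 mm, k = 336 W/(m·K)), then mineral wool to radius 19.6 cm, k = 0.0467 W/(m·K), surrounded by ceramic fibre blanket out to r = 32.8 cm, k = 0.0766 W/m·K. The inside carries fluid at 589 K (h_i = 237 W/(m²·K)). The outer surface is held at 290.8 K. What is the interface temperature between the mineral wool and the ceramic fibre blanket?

Treat each layer as a resistance in series:
  R'_conv,in = 1/(2πr h) = 1/(2π·0.0999·237) = 0.006722 m·K/W
  R'_copper = ln(0.108/0.0999)/(2πk) = 0.07796/(2π·336) = 3.693×10^-5 m·K/W
  R'_mineral wool = ln(0.196/0.108)/(2πk) = 0.5960/(2π·0.0467) = 2.031 m·K/W
  R'_ceramic fibre blanket = ln(0.328/0.196)/(2πk) = 0.5149/(2π·0.0766) = 1.070 m·K/W
ΣR = 0.006722 + 3.693×10^-5 + 2.031 + 1.070 = 3.108 m·K/W
Q' = ΔT/ΣR = (589 K − 290.8 K)/3.108 = 95.95 W/m
From the inner boundary to the mineral wool/ceramic fibre blanket interface, ΣR_partial = 2.038 m·K/W.
T_interface = T_in − Q'·ΣR_partial = 589 K − (95.95)(2.038) = 393 K

T = 393 K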